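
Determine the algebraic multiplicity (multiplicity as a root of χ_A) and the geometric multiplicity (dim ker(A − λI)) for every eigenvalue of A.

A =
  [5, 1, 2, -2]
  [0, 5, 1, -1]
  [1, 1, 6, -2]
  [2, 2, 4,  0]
λ = 4: alg = 4, geom = 2

Step 1 — factor the characteristic polynomial to read off the algebraic multiplicities:
  χ_A(x) = (x - 4)^4

Step 2 — compute geometric multiplicities via the rank-nullity identity g(λ) = n − rank(A − λI):
  rank(A − (4)·I) = 2, so dim ker(A − (4)·I) = n − 2 = 2

Summary:
  λ = 4: algebraic multiplicity = 4, geometric multiplicity = 2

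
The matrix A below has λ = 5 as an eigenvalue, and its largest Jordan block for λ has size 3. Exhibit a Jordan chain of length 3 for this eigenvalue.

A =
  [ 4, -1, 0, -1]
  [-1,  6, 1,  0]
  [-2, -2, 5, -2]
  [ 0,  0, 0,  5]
A Jordan chain for λ = 5 of length 3:
v_1 = (2, -2, 4, 0)ᵀ
v_2 = (-1, -1, -2, 0)ᵀ
v_3 = (1, 0, 0, 0)ᵀ

Let N = A − (5)·I. We want v_3 with N^3 v_3 = 0 but N^2 v_3 ≠ 0; then v_{j-1} := N · v_j for j = 3, …, 2.

Pick v_3 = (1, 0, 0, 0)ᵀ.
Then v_2 = N · v_3 = (-1, -1, -2, 0)ᵀ.
Then v_1 = N · v_2 = (2, -2, 4, 0)ᵀ.

Sanity check: (A − (5)·I) v_1 = (0, 0, 0, 0)ᵀ = 0. ✓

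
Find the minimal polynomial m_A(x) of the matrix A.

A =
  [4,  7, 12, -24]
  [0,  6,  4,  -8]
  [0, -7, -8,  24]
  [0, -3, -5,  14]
x^3 - 12*x^2 + 48*x - 64

The characteristic polynomial is χ_A(x) = (x - 4)^4, so the eigenvalues are known. The minimal polynomial is
  m_A(x) = Π_λ (x − λ)^{k_λ}
where k_λ is the size of the *largest* Jordan block for λ (equivalently, the smallest k with (A − λI)^k v = 0 for every generalised eigenvector v of λ).

  λ = 4: largest Jordan block has size 3, contributing (x − 4)^3

So m_A(x) = (x - 4)^3 = x^3 - 12*x^2 + 48*x - 64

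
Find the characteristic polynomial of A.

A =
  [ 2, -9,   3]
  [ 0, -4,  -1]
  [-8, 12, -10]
x^3 + 12*x^2 + 48*x + 64

Expanding det(x·I − A) (e.g. by cofactor expansion or by noting that A is similar to its Jordan form J, which has the same characteristic polynomial as A) gives
  χ_A(x) = x^3 + 12*x^2 + 48*x + 64
which factors as (x + 4)^3. The eigenvalues (with algebraic multiplicities) are λ = -4 with multiplicity 3.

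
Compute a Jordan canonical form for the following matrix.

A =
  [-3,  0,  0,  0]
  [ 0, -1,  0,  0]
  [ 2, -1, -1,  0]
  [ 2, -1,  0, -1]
J_1(-3) ⊕ J_2(-1) ⊕ J_1(-1)

The characteristic polynomial is
  det(x·I − A) = x^4 + 6*x^3 + 12*x^2 + 10*x + 3 = (x + 1)^3*(x + 3)

Eigenvalues and multiplicities (the geometric multiplicity of λ is n − rank(A − λI), which equals the number of Jordan blocks for λ):
  λ = -3: algebraic multiplicity = 1, geometric multiplicity = 1
  λ = -1: algebraic multiplicity = 3, geometric multiplicity = 2

Determining the block sizes for each eigenvalue:
  λ = -3: one block (gm = 1), so the single block has size am = 1 → block sizes [1]
  λ = -1: 2 blocks summing to 3 forces exactly one block of size 2 and the rest size 1 → block sizes [2, 1]

Assembling the blocks gives a Jordan form
J =
  [-3,  0,  0,  0]
  [ 0, -1,  1,  0]
  [ 0,  0, -1,  0]
  [ 0,  0,  0, -1]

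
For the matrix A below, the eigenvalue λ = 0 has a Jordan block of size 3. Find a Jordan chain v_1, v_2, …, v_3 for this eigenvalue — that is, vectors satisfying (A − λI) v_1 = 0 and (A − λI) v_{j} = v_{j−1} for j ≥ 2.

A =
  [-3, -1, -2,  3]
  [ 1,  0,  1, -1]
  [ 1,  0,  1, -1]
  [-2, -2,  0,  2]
A Jordan chain for λ = 0 of length 3:
v_1 = (-3, 1, 1, -2)ᵀ
v_2 = (-1, 0, 0, -2)ᵀ
v_3 = (0, 1, 0, 0)ᵀ

Let N = A − (0)·I. We want v_3 with N^3 v_3 = 0 but N^2 v_3 ≠ 0; then v_{j-1} := N · v_j for j = 3, …, 2.

Pick v_3 = (0, 1, 0, 0)ᵀ.
Then v_2 = N · v_3 = (-1, 0, 0, -2)ᵀ.
Then v_1 = N · v_2 = (-3, 1, 1, -2)ᵀ.

Sanity check: (A − (0)·I) v_1 = (0, 0, 0, 0)ᵀ = 0. ✓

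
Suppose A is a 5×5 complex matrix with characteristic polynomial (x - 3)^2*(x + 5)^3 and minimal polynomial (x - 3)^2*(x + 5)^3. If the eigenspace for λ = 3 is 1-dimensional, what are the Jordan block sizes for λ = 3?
Block sizes for λ = 3: [2]

Step 1 — from the characteristic polynomial, algebraic multiplicity of λ = 3 is 2. From dim ker(A − (3)·I) = 1, there are exactly 1 Jordan blocks for λ = 3.
Step 2 — from the minimal polynomial, the factor (x − 3)^2 tells us the largest block for λ = 3 has size 2.
Step 3 — with total size 2, 1 blocks, and largest block 2, the block sizes (in nonincreasing order) are [2].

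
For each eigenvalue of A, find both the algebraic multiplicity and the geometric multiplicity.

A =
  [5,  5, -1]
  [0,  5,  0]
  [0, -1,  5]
λ = 5: alg = 3, geom = 1

Step 1 — factor the characteristic polynomial to read off the algebraic multiplicities:
  χ_A(x) = (x - 5)^3

Step 2 — compute geometric multiplicities via the rank-nullity identity g(λ) = n − rank(A − λI):
  rank(A − (5)·I) = 2, so dim ker(A − (5)·I) = n − 2 = 1

Summary:
  λ = 5: algebraic multiplicity = 3, geometric multiplicity = 1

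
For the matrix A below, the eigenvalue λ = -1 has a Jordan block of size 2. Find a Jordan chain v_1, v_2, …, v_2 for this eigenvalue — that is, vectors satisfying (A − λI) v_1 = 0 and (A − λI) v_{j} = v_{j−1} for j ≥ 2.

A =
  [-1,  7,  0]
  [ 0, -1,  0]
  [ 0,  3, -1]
A Jordan chain for λ = -1 of length 2:
v_1 = (7, 0, 3)ᵀ
v_2 = (0, 1, 0)ᵀ

Let N = A − (-1)·I. We want v_2 with N^2 v_2 = 0 but N^1 v_2 ≠ 0; then v_{j-1} := N · v_j for j = 2, …, 2.

Pick v_2 = (0, 1, 0)ᵀ.
Then v_1 = N · v_2 = (7, 0, 3)ᵀ.

Sanity check: (A − (-1)·I) v_1 = (0, 0, 0)ᵀ = 0. ✓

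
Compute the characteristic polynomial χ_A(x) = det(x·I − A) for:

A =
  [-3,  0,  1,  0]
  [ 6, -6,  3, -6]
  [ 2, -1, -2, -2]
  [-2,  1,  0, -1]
x^4 + 12*x^3 + 54*x^2 + 108*x + 81

Expanding det(x·I − A) (e.g. by cofactor expansion or by noting that A is similar to its Jordan form J, which has the same characteristic polynomial as A) gives
  χ_A(x) = x^4 + 12*x^3 + 54*x^2 + 108*x + 81
which factors as (x + 3)^4. The eigenvalues (with algebraic multiplicities) are λ = -3 with multiplicity 4.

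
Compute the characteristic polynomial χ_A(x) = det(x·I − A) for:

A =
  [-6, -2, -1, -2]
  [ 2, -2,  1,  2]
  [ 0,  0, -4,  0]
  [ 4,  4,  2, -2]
x^4 + 14*x^3 + 72*x^2 + 160*x + 128

Expanding det(x·I − A) (e.g. by cofactor expansion or by noting that A is similar to its Jordan form J, which has the same characteristic polynomial as A) gives
  χ_A(x) = x^4 + 14*x^3 + 72*x^2 + 160*x + 128
which factors as (x + 2)*(x + 4)^3. The eigenvalues (with algebraic multiplicities) are λ = -4 with multiplicity 3, λ = -2 with multiplicity 1.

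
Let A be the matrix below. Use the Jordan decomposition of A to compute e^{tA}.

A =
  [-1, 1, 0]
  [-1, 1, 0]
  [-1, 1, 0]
e^{tA} =
  [1 - t, t, 0]
  [-t, t + 1, 0]
  [-t, t, 1]

Strategy: write A = P · J · P⁻¹ where J is a Jordan canonical form, so e^{tA} = P · e^{tJ} · P⁻¹, and e^{tJ} can be computed block-by-block.

A has Jordan form
J =
  [0, 1, 0]
  [0, 0, 0]
  [0, 0, 0]
(up to reordering of blocks).

Per-block formulas:
  For a 1×1 block at λ = 0: exp(t · [0]) = [e^(0t)].
  For a 2×2 Jordan block J_2(0): exp(t · J_2(0)) = e^(0t)·(I + t·N), where N is the 2×2 nilpotent shift.

After assembling e^{tJ} and conjugating by P, we get:

e^{tA} =
  [1 - t, t, 0]
  [-t, t + 1, 0]
  [-t, t, 1]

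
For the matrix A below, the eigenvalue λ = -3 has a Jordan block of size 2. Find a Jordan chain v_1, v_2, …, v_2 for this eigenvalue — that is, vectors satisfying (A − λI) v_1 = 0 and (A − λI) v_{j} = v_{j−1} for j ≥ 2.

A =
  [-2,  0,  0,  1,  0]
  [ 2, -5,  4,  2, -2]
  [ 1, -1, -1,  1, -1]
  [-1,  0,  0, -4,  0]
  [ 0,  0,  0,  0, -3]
A Jordan chain for λ = -3 of length 2:
v_1 = (1, 2, 1, -1, 0)ᵀ
v_2 = (1, 0, 0, 0, 0)ᵀ

Let N = A − (-3)·I. We want v_2 with N^2 v_2 = 0 but N^1 v_2 ≠ 0; then v_{j-1} := N · v_j for j = 2, …, 2.

Pick v_2 = (1, 0, 0, 0, 0)ᵀ.
Then v_1 = N · v_2 = (1, 2, 1, -1, 0)ᵀ.

Sanity check: (A − (-3)·I) v_1 = (0, 0, 0, 0, 0)ᵀ = 0. ✓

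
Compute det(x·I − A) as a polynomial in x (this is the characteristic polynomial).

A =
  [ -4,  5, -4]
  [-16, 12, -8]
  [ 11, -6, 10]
x^3 - 18*x^2 + 108*x - 216

Expanding det(x·I − A) (e.g. by cofactor expansion or by noting that A is similar to its Jordan form J, which has the same characteristic polynomial as A) gives
  χ_A(x) = x^3 - 18*x^2 + 108*x - 216
which factors as (x - 6)^3. The eigenvalues (with algebraic multiplicities) are λ = 6 with multiplicity 3.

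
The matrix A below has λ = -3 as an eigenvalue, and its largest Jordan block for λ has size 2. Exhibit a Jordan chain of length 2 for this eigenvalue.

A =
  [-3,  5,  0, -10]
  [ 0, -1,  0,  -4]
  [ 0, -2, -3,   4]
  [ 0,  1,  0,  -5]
A Jordan chain for λ = -3 of length 2:
v_1 = (5, 2, -2, 1)ᵀ
v_2 = (0, 1, 0, 0)ᵀ

Let N = A − (-3)·I. We want v_2 with N^2 v_2 = 0 but N^1 v_2 ≠ 0; then v_{j-1} := N · v_j for j = 2, …, 2.

Pick v_2 = (0, 1, 0, 0)ᵀ.
Then v_1 = N · v_2 = (5, 2, -2, 1)ᵀ.

Sanity check: (A − (-3)·I) v_1 = (0, 0, 0, 0)ᵀ = 0. ✓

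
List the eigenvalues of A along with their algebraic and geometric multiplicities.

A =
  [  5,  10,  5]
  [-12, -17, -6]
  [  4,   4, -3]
λ = -5: alg = 3, geom = 2

Step 1 — factor the characteristic polynomial to read off the algebraic multiplicities:
  χ_A(x) = (x + 5)^3

Step 2 — compute geometric multiplicities via the rank-nullity identity g(λ) = n − rank(A − λI):
  rank(A − (-5)·I) = 1, so dim ker(A − (-5)·I) = n − 1 = 2

Summary:
  λ = -5: algebraic multiplicity = 3, geometric multiplicity = 2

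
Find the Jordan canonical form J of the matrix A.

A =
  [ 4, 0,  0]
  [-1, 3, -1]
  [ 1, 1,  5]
J_2(4) ⊕ J_1(4)

The characteristic polynomial is
  det(x·I − A) = x^3 - 12*x^2 + 48*x - 64 = (x - 4)^3

Eigenvalues and multiplicities (the geometric multiplicity of λ is n − rank(A − λI), which equals the number of Jordan blocks for λ):
  λ = 4: algebraic multiplicity = 3, geometric multiplicity = 2

Determining the block sizes for each eigenvalue:
  λ = 4: 2 blocks summing to 3 forces exactly one block of size 2 and the rest size 1 → block sizes [2, 1]

Assembling the blocks gives a Jordan form
J =
  [4, 1, 0]
  [0, 4, 0]
  [0, 0, 4]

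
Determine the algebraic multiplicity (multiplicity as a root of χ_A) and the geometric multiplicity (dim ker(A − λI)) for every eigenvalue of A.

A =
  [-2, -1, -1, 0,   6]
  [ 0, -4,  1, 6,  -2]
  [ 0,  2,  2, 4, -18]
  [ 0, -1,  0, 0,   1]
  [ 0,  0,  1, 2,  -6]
λ = -2: alg = 5, geom = 2

Step 1 — factor the characteristic polynomial to read off the algebraic multiplicities:
  χ_A(x) = (x + 2)^5

Step 2 — compute geometric multiplicities via the rank-nullity identity g(λ) = n − rank(A − λI):
  rank(A − (-2)·I) = 3, so dim ker(A − (-2)·I) = n − 3 = 2

Summary:
  λ = -2: algebraic multiplicity = 5, geometric multiplicity = 2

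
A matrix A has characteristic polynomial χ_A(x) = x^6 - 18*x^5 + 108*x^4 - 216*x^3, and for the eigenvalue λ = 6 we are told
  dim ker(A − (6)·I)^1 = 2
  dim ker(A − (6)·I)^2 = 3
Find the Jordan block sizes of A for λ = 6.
Block sizes for λ = 6: [2, 1]

From the dimensions of kernels of powers, the number of Jordan blocks of size at least j is d_j − d_{j−1} where d_j = dim ker(N^j) (with d_0 = 0). Computing the differences gives [2, 1].
The number of blocks of size exactly k is (#blocks of size ≥ k) − (#blocks of size ≥ k + 1), so the partition is: 1 block(s) of size 1, 1 block(s) of size 2.
In nonincreasing order the block sizes are [2, 1].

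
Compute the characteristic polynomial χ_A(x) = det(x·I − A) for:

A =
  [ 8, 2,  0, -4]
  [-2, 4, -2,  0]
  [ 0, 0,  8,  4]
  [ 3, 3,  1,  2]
x^4 - 22*x^3 + 180*x^2 - 648*x + 864

Expanding det(x·I − A) (e.g. by cofactor expansion or by noting that A is similar to its Jordan form J, which has the same characteristic polynomial as A) gives
  χ_A(x) = x^4 - 22*x^3 + 180*x^2 - 648*x + 864
which factors as (x - 6)^3*(x - 4). The eigenvalues (with algebraic multiplicities) are λ = 4 with multiplicity 1, λ = 6 with multiplicity 3.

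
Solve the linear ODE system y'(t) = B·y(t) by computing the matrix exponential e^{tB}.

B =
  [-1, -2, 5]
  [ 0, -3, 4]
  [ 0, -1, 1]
e^{tB} =
  [exp(-t), -t^2*exp(-t)/2 - 2*t*exp(-t), t^2*exp(-t) + 5*t*exp(-t)]
  [0, -2*t*exp(-t) + exp(-t), 4*t*exp(-t)]
  [0, -t*exp(-t), 2*t*exp(-t) + exp(-t)]

Strategy: write B = P · J · P⁻¹ where J is a Jordan canonical form, so e^{tB} = P · e^{tJ} · P⁻¹, and e^{tJ} can be computed block-by-block.

B has Jordan form
J =
  [-1,  1,  0]
  [ 0, -1,  1]
  [ 0,  0, -1]
(up to reordering of blocks).

Per-block formulas:
  For a 3×3 Jordan block J_3(-1): exp(t · J_3(-1)) = e^(-1t)·(I + t·N + (t^2/2)·N^2), where N is the 3×3 nilpotent shift.

After assembling e^{tJ} and conjugating by P, we get:

e^{tB} =
  [exp(-t), -t^2*exp(-t)/2 - 2*t*exp(-t), t^2*exp(-t) + 5*t*exp(-t)]
  [0, -2*t*exp(-t) + exp(-t), 4*t*exp(-t)]
  [0, -t*exp(-t), 2*t*exp(-t) + exp(-t)]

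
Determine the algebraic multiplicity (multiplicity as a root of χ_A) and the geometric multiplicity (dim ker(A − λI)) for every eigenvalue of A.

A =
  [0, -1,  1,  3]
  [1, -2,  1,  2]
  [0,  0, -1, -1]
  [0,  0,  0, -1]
λ = -1: alg = 4, geom = 2

Step 1 — factor the characteristic polynomial to read off the algebraic multiplicities:
  χ_A(x) = (x + 1)^4

Step 2 — compute geometric multiplicities via the rank-nullity identity g(λ) = n − rank(A − λI):
  rank(A − (-1)·I) = 2, so dim ker(A − (-1)·I) = n − 2 = 2

Summary:
  λ = -1: algebraic multiplicity = 4, geometric multiplicity = 2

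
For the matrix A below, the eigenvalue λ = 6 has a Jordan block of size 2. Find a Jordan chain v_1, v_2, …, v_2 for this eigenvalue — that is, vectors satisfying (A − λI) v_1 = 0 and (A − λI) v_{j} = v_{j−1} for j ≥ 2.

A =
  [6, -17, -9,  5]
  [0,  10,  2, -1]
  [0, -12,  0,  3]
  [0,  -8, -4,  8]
A Jordan chain for λ = 6 of length 2:
v_1 = (-17, 4, -12, -8)ᵀ
v_2 = (0, 1, 0, 0)ᵀ

Let N = A − (6)·I. We want v_2 with N^2 v_2 = 0 but N^1 v_2 ≠ 0; then v_{j-1} := N · v_j for j = 2, …, 2.

Pick v_2 = (0, 1, 0, 0)ᵀ.
Then v_1 = N · v_2 = (-17, 4, -12, -8)ᵀ.

Sanity check: (A − (6)·I) v_1 = (0, 0, 0, 0)ᵀ = 0. ✓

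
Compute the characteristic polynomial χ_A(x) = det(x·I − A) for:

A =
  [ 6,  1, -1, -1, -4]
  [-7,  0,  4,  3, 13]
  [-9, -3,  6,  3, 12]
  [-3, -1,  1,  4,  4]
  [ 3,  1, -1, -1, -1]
x^5 - 15*x^4 + 90*x^3 - 270*x^2 + 405*x - 243

Expanding det(x·I − A) (e.g. by cofactor expansion or by noting that A is similar to its Jordan form J, which has the same characteristic polynomial as A) gives
  χ_A(x) = x^5 - 15*x^4 + 90*x^3 - 270*x^2 + 405*x - 243
which factors as (x - 3)^5. The eigenvalues (with algebraic multiplicities) are λ = 3 with multiplicity 5.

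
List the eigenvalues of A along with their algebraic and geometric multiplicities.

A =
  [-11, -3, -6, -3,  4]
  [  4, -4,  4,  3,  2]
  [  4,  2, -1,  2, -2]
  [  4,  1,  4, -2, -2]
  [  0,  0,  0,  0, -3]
λ = -5: alg = 3, geom = 2; λ = -3: alg = 2, geom = 2

Step 1 — factor the characteristic polynomial to read off the algebraic multiplicities:
  χ_A(x) = (x + 3)^2*(x + 5)^3

Step 2 — compute geometric multiplicities via the rank-nullity identity g(λ) = n − rank(A − λI):
  rank(A − (-5)·I) = 3, so dim ker(A − (-5)·I) = n − 3 = 2
  rank(A − (-3)·I) = 3, so dim ker(A − (-3)·I) = n − 3 = 2

Summary:
  λ = -5: algebraic multiplicity = 3, geometric multiplicity = 2
  λ = -3: algebraic multiplicity = 2, geometric multiplicity = 2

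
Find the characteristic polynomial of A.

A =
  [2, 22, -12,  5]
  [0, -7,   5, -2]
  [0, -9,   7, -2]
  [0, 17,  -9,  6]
x^4 - 8*x^3 + 24*x^2 - 32*x + 16

Expanding det(x·I − A) (e.g. by cofactor expansion or by noting that A is similar to its Jordan form J, which has the same characteristic polynomial as A) gives
  χ_A(x) = x^4 - 8*x^3 + 24*x^2 - 32*x + 16
which factors as (x - 2)^4. The eigenvalues (with algebraic multiplicities) are λ = 2 with multiplicity 4.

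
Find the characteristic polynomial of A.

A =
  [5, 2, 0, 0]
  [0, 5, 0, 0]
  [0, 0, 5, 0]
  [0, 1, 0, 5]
x^4 - 20*x^3 + 150*x^2 - 500*x + 625

Expanding det(x·I − A) (e.g. by cofactor expansion or by noting that A is similar to its Jordan form J, which has the same characteristic polynomial as A) gives
  χ_A(x) = x^4 - 20*x^3 + 150*x^2 - 500*x + 625
which factors as (x - 5)^4. The eigenvalues (with algebraic multiplicities) are λ = 5 with multiplicity 4.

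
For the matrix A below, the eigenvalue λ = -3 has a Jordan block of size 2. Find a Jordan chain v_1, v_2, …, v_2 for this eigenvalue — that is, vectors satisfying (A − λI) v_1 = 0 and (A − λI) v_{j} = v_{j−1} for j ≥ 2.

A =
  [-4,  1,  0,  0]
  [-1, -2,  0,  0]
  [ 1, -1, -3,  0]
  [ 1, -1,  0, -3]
A Jordan chain for λ = -3 of length 2:
v_1 = (-1, -1, 1, 1)ᵀ
v_2 = (1, 0, 0, 0)ᵀ

Let N = A − (-3)·I. We want v_2 with N^2 v_2 = 0 but N^1 v_2 ≠ 0; then v_{j-1} := N · v_j for j = 2, …, 2.

Pick v_2 = (1, 0, 0, 0)ᵀ.
Then v_1 = N · v_2 = (-1, -1, 1, 1)ᵀ.

Sanity check: (A − (-3)·I) v_1 = (0, 0, 0, 0)ᵀ = 0. ✓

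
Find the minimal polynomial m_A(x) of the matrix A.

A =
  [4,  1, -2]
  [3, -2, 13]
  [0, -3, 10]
x^3 - 12*x^2 + 48*x - 64

The characteristic polynomial is χ_A(x) = (x - 4)^3, so the eigenvalues are known. The minimal polynomial is
  m_A(x) = Π_λ (x − λ)^{k_λ}
where k_λ is the size of the *largest* Jordan block for λ (equivalently, the smallest k with (A − λI)^k v = 0 for every generalised eigenvector v of λ).

  λ = 4: largest Jordan block has size 3, contributing (x − 4)^3

So m_A(x) = (x - 4)^3 = x^3 - 12*x^2 + 48*x - 64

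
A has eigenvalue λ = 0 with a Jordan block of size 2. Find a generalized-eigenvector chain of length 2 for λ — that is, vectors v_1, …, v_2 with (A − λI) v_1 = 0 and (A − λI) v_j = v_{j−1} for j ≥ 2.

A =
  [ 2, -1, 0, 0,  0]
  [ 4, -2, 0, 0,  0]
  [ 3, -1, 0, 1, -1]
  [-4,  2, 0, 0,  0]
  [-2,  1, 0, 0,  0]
A Jordan chain for λ = 0 of length 2:
v_1 = (2, 4, 3, -4, -2)ᵀ
v_2 = (1, 0, 0, 0, 0)ᵀ

Let N = A − (0)·I. We want v_2 with N^2 v_2 = 0 but N^1 v_2 ≠ 0; then v_{j-1} := N · v_j for j = 2, …, 2.

Pick v_2 = (1, 0, 0, 0, 0)ᵀ.
Then v_1 = N · v_2 = (2, 4, 3, -4, -2)ᵀ.

Sanity check: (A − (0)·I) v_1 = (0, 0, 0, 0, 0)ᵀ = 0. ✓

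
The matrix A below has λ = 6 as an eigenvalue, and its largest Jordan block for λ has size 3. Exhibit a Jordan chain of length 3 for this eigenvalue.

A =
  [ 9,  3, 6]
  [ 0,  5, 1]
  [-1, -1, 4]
A Jordan chain for λ = 6 of length 3:
v_1 = (3, -1, -1)ᵀ
v_2 = (3, 0, -1)ᵀ
v_3 = (1, 0, 0)ᵀ

Let N = A − (6)·I. We want v_3 with N^3 v_3 = 0 but N^2 v_3 ≠ 0; then v_{j-1} := N · v_j for j = 3, …, 2.

Pick v_3 = (1, 0, 0)ᵀ.
Then v_2 = N · v_3 = (3, 0, -1)ᵀ.
Then v_1 = N · v_2 = (3, -1, -1)ᵀ.

Sanity check: (A − (6)·I) v_1 = (0, 0, 0)ᵀ = 0. ✓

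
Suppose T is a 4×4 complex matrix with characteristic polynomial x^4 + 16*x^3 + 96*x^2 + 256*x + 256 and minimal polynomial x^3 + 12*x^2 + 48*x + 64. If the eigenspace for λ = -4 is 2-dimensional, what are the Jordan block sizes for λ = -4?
Block sizes for λ = -4: [3, 1]

Step 1 — from the characteristic polynomial, algebraic multiplicity of λ = -4 is 4. From dim ker(T − (-4)·I) = 2, there are exactly 2 Jordan blocks for λ = -4.
Step 2 — from the minimal polynomial, the factor (x + 4)^3 tells us the largest block for λ = -4 has size 3.
Step 3 — with total size 4, 2 blocks, and largest block 3, the block sizes (in nonincreasing order) are [3, 1].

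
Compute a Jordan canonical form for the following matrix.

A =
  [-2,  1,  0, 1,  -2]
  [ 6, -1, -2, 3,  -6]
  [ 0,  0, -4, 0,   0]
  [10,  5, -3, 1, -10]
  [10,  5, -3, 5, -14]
J_3(-4) ⊕ J_1(-4) ⊕ J_1(-4)

The characteristic polynomial is
  det(x·I − A) = x^5 + 20*x^4 + 160*x^3 + 640*x^2 + 1280*x + 1024 = (x + 4)^5

Eigenvalues and multiplicities (the geometric multiplicity of λ is n − rank(A − λI), which equals the number of Jordan blocks for λ):
  λ = -4: algebraic multiplicity = 5, geometric multiplicity = 3

Determining the block sizes for each eigenvalue:
  λ = -4: with am = 5 and gm = 3, the partition is not yet determined (e.g. several partitions of 5 into 3 parts exist). Let N = A − (-4)·I. Computing rank(N^1) = 2, rank(N^2) = 1, rank(N^3) = 0; the number of blocks of size ≥ j is rank(N^{j−1}) − rank(N^j), giving [3, 1, 1]. So we have 1 block(s) of size 3, 2 block(s) of size 1 → block sizes [3, 1, 1]

Assembling the blocks gives a Jordan form
J =
  [-4,  1,  0,  0,  0]
  [ 0, -4,  1,  0,  0]
  [ 0,  0, -4,  0,  0]
  [ 0,  0,  0, -4,  0]
  [ 0,  0,  0,  0, -4]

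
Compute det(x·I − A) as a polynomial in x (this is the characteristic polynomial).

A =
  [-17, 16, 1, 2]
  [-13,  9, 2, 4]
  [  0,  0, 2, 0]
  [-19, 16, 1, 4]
x^4 + 2*x^3 - 11*x^2 - 12*x + 36

Expanding det(x·I − A) (e.g. by cofactor expansion or by noting that A is similar to its Jordan form J, which has the same characteristic polynomial as A) gives
  χ_A(x) = x^4 + 2*x^3 - 11*x^2 - 12*x + 36
which factors as (x - 2)^2*(x + 3)^2. The eigenvalues (with algebraic multiplicities) are λ = -3 with multiplicity 2, λ = 2 with multiplicity 2.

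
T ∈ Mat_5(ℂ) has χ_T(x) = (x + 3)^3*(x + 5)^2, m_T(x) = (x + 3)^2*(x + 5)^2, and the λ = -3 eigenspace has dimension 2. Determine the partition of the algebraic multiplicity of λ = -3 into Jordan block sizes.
Block sizes for λ = -3: [2, 1]

Step 1 — from the characteristic polynomial, algebraic multiplicity of λ = -3 is 3. From dim ker(T − (-3)·I) = 2, there are exactly 2 Jordan blocks for λ = -3.
Step 2 — from the minimal polynomial, the factor (x + 3)^2 tells us the largest block for λ = -3 has size 2.
Step 3 — with total size 3, 2 blocks, and largest block 2, the block sizes (in nonincreasing order) are [2, 1].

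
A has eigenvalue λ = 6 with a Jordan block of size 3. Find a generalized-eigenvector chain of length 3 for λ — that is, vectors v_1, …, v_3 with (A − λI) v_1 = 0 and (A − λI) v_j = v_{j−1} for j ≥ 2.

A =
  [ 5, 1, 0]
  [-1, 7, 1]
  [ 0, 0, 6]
A Jordan chain for λ = 6 of length 3:
v_1 = (1, 1, 0)ᵀ
v_2 = (0, 1, 0)ᵀ
v_3 = (0, 0, 1)ᵀ

Let N = A − (6)·I. We want v_3 with N^3 v_3 = 0 but N^2 v_3 ≠ 0; then v_{j-1} := N · v_j for j = 3, …, 2.

Pick v_3 = (0, 0, 1)ᵀ.
Then v_2 = N · v_3 = (0, 1, 0)ᵀ.
Then v_1 = N · v_2 = (1, 1, 0)ᵀ.

Sanity check: (A − (6)·I) v_1 = (0, 0, 0)ᵀ = 0. ✓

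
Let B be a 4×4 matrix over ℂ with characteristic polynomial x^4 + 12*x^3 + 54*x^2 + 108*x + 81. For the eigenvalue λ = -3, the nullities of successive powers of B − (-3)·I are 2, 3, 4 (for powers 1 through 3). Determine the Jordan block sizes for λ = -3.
Block sizes for λ = -3: [3, 1]

From the dimensions of kernels of powers, the number of Jordan blocks of size at least j is d_j − d_{j−1} where d_j = dim ker(N^j) (with d_0 = 0). Computing the differences gives [2, 1, 1].
The number of blocks of size exactly k is (#blocks of size ≥ k) − (#blocks of size ≥ k + 1), so the partition is: 1 block(s) of size 1, 1 block(s) of size 3.
In nonincreasing order the block sizes are [3, 1].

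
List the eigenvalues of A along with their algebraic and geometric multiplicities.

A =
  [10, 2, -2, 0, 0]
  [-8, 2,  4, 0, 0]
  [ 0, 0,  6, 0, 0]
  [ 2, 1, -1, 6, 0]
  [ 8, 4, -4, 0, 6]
λ = 6: alg = 5, geom = 4

Step 1 — factor the characteristic polynomial to read off the algebraic multiplicities:
  χ_A(x) = (x - 6)^5

Step 2 — compute geometric multiplicities via the rank-nullity identity g(λ) = n − rank(A − λI):
  rank(A − (6)·I) = 1, so dim ker(A − (6)·I) = n − 1 = 4

Summary:
  λ = 6: algebraic multiplicity = 5, geometric multiplicity = 4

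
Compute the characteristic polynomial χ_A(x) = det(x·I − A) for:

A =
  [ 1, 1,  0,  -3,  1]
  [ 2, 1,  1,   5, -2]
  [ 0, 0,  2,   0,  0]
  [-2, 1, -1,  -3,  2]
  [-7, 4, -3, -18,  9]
x^5 - 10*x^4 + 40*x^3 - 80*x^2 + 80*x - 32

Expanding det(x·I − A) (e.g. by cofactor expansion or by noting that A is similar to its Jordan form J, which has the same characteristic polynomial as A) gives
  χ_A(x) = x^5 - 10*x^4 + 40*x^3 - 80*x^2 + 80*x - 32
which factors as (x - 2)^5. The eigenvalues (with algebraic multiplicities) are λ = 2 with multiplicity 5.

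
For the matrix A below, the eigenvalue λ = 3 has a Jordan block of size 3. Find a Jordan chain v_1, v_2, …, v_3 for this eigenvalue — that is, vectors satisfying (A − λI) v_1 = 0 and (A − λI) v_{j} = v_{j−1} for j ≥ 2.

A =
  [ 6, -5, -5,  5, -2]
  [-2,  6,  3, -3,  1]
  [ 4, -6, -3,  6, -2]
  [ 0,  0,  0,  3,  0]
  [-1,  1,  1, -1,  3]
A Jordan chain for λ = 3 of length 3:
v_1 = (1, -1, 2, 0, -1)ᵀ
v_2 = (3, -2, 4, 0, -1)ᵀ
v_3 = (1, 0, 0, 0, 0)ᵀ

Let N = A − (3)·I. We want v_3 with N^3 v_3 = 0 but N^2 v_3 ≠ 0; then v_{j-1} := N · v_j for j = 3, …, 2.

Pick v_3 = (1, 0, 0, 0, 0)ᵀ.
Then v_2 = N · v_3 = (3, -2, 4, 0, -1)ᵀ.
Then v_1 = N · v_2 = (1, -1, 2, 0, -1)ᵀ.

Sanity check: (A − (3)·I) v_1 = (0, 0, 0, 0, 0)ᵀ = 0. ✓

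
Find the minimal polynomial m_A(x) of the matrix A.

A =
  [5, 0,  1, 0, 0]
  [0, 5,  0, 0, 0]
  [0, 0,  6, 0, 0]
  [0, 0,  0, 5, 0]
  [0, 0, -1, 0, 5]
x^2 - 11*x + 30

The characteristic polynomial is χ_A(x) = (x - 6)*(x - 5)^4, so the eigenvalues are known. The minimal polynomial is
  m_A(x) = Π_λ (x − λ)^{k_λ}
where k_λ is the size of the *largest* Jordan block for λ (equivalently, the smallest k with (A − λI)^k v = 0 for every generalised eigenvector v of λ).

  λ = 5: largest Jordan block has size 1, contributing (x − 5)
  λ = 6: largest Jordan block has size 1, contributing (x − 6)

So m_A(x) = (x - 6)*(x - 5) = x^2 - 11*x + 30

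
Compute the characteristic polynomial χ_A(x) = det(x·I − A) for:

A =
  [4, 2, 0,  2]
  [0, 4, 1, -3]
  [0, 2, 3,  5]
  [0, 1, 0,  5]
x^4 - 16*x^3 + 96*x^2 - 256*x + 256

Expanding det(x·I − A) (e.g. by cofactor expansion or by noting that A is similar to its Jordan form J, which has the same characteristic polynomial as A) gives
  χ_A(x) = x^4 - 16*x^3 + 96*x^2 - 256*x + 256
which factors as (x - 4)^4. The eigenvalues (with algebraic multiplicities) are λ = 4 with multiplicity 4.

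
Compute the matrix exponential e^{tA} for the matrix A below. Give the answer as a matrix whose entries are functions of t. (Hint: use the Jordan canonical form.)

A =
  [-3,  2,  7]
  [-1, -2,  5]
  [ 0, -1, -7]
e^{tA} =
  [-t^2*exp(-4*t)/2 + t*exp(-4*t) + exp(-4*t), -t^2*exp(-4*t)/2 + 2*t*exp(-4*t), -2*t^2*exp(-4*t) + 7*t*exp(-4*t)]
  [-3*t^2*exp(-4*t)/2 - t*exp(-4*t), -3*t^2*exp(-4*t)/2 + 2*t*exp(-4*t) + exp(-4*t), -6*t^2*exp(-4*t) + 5*t*exp(-4*t)]
  [t^2*exp(-4*t)/2, t^2*exp(-4*t)/2 - t*exp(-4*t), 2*t^2*exp(-4*t) - 3*t*exp(-4*t) + exp(-4*t)]

Strategy: write A = P · J · P⁻¹ where J is a Jordan canonical form, so e^{tA} = P · e^{tJ} · P⁻¹, and e^{tJ} can be computed block-by-block.

A has Jordan form
J =
  [-4,  1,  0]
  [ 0, -4,  1]
  [ 0,  0, -4]
(up to reordering of blocks).

Per-block formulas:
  For a 3×3 Jordan block J_3(-4): exp(t · J_3(-4)) = e^(-4t)·(I + t·N + (t^2/2)·N^2), where N is the 3×3 nilpotent shift.

After assembling e^{tJ} and conjugating by P, we get:

e^{tA} =
  [-t^2*exp(-4*t)/2 + t*exp(-4*t) + exp(-4*t), -t^2*exp(-4*t)/2 + 2*t*exp(-4*t), -2*t^2*exp(-4*t) + 7*t*exp(-4*t)]
  [-3*t^2*exp(-4*t)/2 - t*exp(-4*t), -3*t^2*exp(-4*t)/2 + 2*t*exp(-4*t) + exp(-4*t), -6*t^2*exp(-4*t) + 5*t*exp(-4*t)]
  [t^2*exp(-4*t)/2, t^2*exp(-4*t)/2 - t*exp(-4*t), 2*t^2*exp(-4*t) - 3*t*exp(-4*t) + exp(-4*t)]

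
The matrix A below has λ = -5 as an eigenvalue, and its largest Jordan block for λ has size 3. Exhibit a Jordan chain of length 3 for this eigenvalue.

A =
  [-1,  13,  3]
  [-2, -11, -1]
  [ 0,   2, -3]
A Jordan chain for λ = -5 of length 3:
v_1 = (-10, 4, -4)ᵀ
v_2 = (4, -2, 0)ᵀ
v_3 = (1, 0, 0)ᵀ

Let N = A − (-5)·I. We want v_3 with N^3 v_3 = 0 but N^2 v_3 ≠ 0; then v_{j-1} := N · v_j for j = 3, …, 2.

Pick v_3 = (1, 0, 0)ᵀ.
Then v_2 = N · v_3 = (4, -2, 0)ᵀ.
Then v_1 = N · v_2 = (-10, 4, -4)ᵀ.

Sanity check: (A − (-5)·I) v_1 = (0, 0, 0)ᵀ = 0. ✓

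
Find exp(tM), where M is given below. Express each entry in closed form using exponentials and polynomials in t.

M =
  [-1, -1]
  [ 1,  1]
e^{tM} =
  [1 - t, -t]
  [t, t + 1]

Strategy: write M = P · J · P⁻¹ where J is a Jordan canonical form, so e^{tM} = P · e^{tJ} · P⁻¹, and e^{tJ} can be computed block-by-block.

M has Jordan form
J =
  [0, 1]
  [0, 0]
(up to reordering of blocks).

Per-block formulas:
  For a 2×2 Jordan block J_2(0): exp(t · J_2(0)) = e^(0t)·(I + t·N), where N is the 2×2 nilpotent shift.

After assembling e^{tJ} and conjugating by P, we get:

e^{tM} =
  [1 - t, -t]
  [t, t + 1]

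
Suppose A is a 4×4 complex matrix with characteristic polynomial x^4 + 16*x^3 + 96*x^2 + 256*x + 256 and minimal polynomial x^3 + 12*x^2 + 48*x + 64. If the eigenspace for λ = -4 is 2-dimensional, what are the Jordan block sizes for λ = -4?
Block sizes for λ = -4: [3, 1]

Step 1 — from the characteristic polynomial, algebraic multiplicity of λ = -4 is 4. From dim ker(A − (-4)·I) = 2, there are exactly 2 Jordan blocks for λ = -4.
Step 2 — from the minimal polynomial, the factor (x + 4)^3 tells us the largest block for λ = -4 has size 3.
Step 3 — with total size 4, 2 blocks, and largest block 3, the block sizes (in nonincreasing order) are [3, 1].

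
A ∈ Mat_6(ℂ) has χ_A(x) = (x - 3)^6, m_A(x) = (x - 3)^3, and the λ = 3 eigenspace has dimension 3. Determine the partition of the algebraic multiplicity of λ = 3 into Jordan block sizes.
Block sizes for λ = 3: [3, 2, 1]

Step 1 — from the characteristic polynomial, algebraic multiplicity of λ = 3 is 6. From dim ker(A − (3)·I) = 3, there are exactly 3 Jordan blocks for λ = 3.
Step 2 — from the minimal polynomial, the factor (x − 3)^3 tells us the largest block for λ = 3 has size 3.
Step 3 — with total size 6, 3 blocks, and largest block 3, the block sizes (in nonincreasing order) are [3, 2, 1].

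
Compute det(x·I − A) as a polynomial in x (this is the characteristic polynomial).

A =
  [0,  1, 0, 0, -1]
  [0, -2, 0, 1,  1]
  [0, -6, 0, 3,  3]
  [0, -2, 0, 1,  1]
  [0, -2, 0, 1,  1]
x^5

Expanding det(x·I − A) (e.g. by cofactor expansion or by noting that A is similar to its Jordan form J, which has the same characteristic polynomial as A) gives
  χ_A(x) = x^5
which factors as x^5. The eigenvalues (with algebraic multiplicities) are λ = 0 with multiplicity 5.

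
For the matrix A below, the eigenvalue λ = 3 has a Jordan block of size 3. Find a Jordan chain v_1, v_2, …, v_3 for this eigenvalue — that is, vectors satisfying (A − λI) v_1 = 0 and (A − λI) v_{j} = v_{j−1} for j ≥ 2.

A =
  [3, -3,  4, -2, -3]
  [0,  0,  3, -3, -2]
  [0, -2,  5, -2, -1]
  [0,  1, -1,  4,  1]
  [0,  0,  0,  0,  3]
A Jordan chain for λ = 3 of length 3:
v_1 = (-1, 0, 0, 0, 0)ᵀ
v_2 = (-3, -3, -2, 1, 0)ᵀ
v_3 = (0, 1, 0, 0, 0)ᵀ

Let N = A − (3)·I. We want v_3 with N^3 v_3 = 0 but N^2 v_3 ≠ 0; then v_{j-1} := N · v_j for j = 3, …, 2.

Pick v_3 = (0, 1, 0, 0, 0)ᵀ.
Then v_2 = N · v_3 = (-3, -3, -2, 1, 0)ᵀ.
Then v_1 = N · v_2 = (-1, 0, 0, 0, 0)ᵀ.

Sanity check: (A − (3)·I) v_1 = (0, 0, 0, 0, 0)ᵀ = 0. ✓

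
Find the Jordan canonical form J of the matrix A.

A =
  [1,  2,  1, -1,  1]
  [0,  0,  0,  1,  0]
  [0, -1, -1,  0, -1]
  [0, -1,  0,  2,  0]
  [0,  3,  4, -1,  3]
J_3(1) ⊕ J_2(1)

The characteristic polynomial is
  det(x·I − A) = x^5 - 5*x^4 + 10*x^3 - 10*x^2 + 5*x - 1 = (x - 1)^5

Eigenvalues and multiplicities (the geometric multiplicity of λ is n − rank(A − λI), which equals the number of Jordan blocks for λ):
  λ = 1: algebraic multiplicity = 5, geometric multiplicity = 2

Determining the block sizes for each eigenvalue:
  λ = 1: with am = 5 and gm = 2, the partition is not yet determined (e.g. several partitions of 5 into 2 parts exist). Let N = A − (1)·I. Computing rank(N^1) = 3, rank(N^2) = 1, rank(N^3) = 0; the number of blocks of size ≥ j is rank(N^{j−1}) − rank(N^j), giving [2, 2, 1]. So we have 1 block(s) of size 3, 1 block(s) of size 2 → block sizes [3, 2]

Assembling the blocks gives a Jordan form
J =
  [1, 1, 0, 0, 0]
  [0, 1, 1, 0, 0]
  [0, 0, 1, 0, 0]
  [0, 0, 0, 1, 1]
  [0, 0, 0, 0, 1]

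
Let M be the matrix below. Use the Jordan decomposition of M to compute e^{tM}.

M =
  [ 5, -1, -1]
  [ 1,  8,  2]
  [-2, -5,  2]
e^{tM} =
  [t^2*exp(5*t)/2 + exp(5*t), t^2*exp(5*t) - t*exp(5*t), t^2*exp(5*t)/2 - t*exp(5*t)]
  [-t^2*exp(5*t)/2 + t*exp(5*t), -t^2*exp(5*t) + 3*t*exp(5*t) + exp(5*t), -t^2*exp(5*t)/2 + 2*t*exp(5*t)]
  [t^2*exp(5*t)/2 - 2*t*exp(5*t), t^2*exp(5*t) - 5*t*exp(5*t), t^2*exp(5*t)/2 - 3*t*exp(5*t) + exp(5*t)]

Strategy: write M = P · J · P⁻¹ where J is a Jordan canonical form, so e^{tM} = P · e^{tJ} · P⁻¹, and e^{tJ} can be computed block-by-block.

M has Jordan form
J =
  [5, 1, 0]
  [0, 5, 1]
  [0, 0, 5]
(up to reordering of blocks).

Per-block formulas:
  For a 3×3 Jordan block J_3(5): exp(t · J_3(5)) = e^(5t)·(I + t·N + (t^2/2)·N^2), where N is the 3×3 nilpotent shift.

After assembling e^{tJ} and conjugating by P, we get:

e^{tM} =
  [t^2*exp(5*t)/2 + exp(5*t), t^2*exp(5*t) - t*exp(5*t), t^2*exp(5*t)/2 - t*exp(5*t)]
  [-t^2*exp(5*t)/2 + t*exp(5*t), -t^2*exp(5*t) + 3*t*exp(5*t) + exp(5*t), -t^2*exp(5*t)/2 + 2*t*exp(5*t)]
  [t^2*exp(5*t)/2 - 2*t*exp(5*t), t^2*exp(5*t) - 5*t*exp(5*t), t^2*exp(5*t)/2 - 3*t*exp(5*t) + exp(5*t)]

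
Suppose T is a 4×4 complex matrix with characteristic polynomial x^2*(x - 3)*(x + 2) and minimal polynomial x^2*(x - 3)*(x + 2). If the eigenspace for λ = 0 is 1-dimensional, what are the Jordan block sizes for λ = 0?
Block sizes for λ = 0: [2]

Step 1 — from the characteristic polynomial, algebraic multiplicity of λ = 0 is 2. From dim ker(T − (0)·I) = 1, there are exactly 1 Jordan blocks for λ = 0.
Step 2 — from the minimal polynomial, the factor (x − 0)^2 tells us the largest block for λ = 0 has size 2.
Step 3 — with total size 2, 1 blocks, and largest block 2, the block sizes (in nonincreasing order) are [2].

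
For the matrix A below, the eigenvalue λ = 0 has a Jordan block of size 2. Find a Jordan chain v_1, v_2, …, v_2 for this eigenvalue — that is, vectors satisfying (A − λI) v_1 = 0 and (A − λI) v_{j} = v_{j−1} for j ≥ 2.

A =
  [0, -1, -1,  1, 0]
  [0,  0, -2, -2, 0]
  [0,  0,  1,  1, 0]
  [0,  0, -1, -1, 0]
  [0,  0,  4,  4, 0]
A Jordan chain for λ = 0 of length 2:
v_1 = (-1, 0, 0, 0, 0)ᵀ
v_2 = (0, 1, 0, 0, 0)ᵀ

Let N = A − (0)·I. We want v_2 with N^2 v_2 = 0 but N^1 v_2 ≠ 0; then v_{j-1} := N · v_j for j = 2, …, 2.

Pick v_2 = (0, 1, 0, 0, 0)ᵀ.
Then v_1 = N · v_2 = (-1, 0, 0, 0, 0)ᵀ.

Sanity check: (A − (0)·I) v_1 = (0, 0, 0, 0, 0)ᵀ = 0. ✓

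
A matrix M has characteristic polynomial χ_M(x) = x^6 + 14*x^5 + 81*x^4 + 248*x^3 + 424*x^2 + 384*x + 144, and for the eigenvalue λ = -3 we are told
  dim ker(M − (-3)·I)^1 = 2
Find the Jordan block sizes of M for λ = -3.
Block sizes for λ = -3: [1, 1]

From the dimensions of kernels of powers, the number of Jordan blocks of size at least j is d_j − d_{j−1} where d_j = dim ker(N^j) (with d_0 = 0). Computing the differences gives [2].
The number of blocks of size exactly k is (#blocks of size ≥ k) − (#blocks of size ≥ k + 1), so the partition is: 2 block(s) of size 1.
In nonincreasing order the block sizes are [1, 1].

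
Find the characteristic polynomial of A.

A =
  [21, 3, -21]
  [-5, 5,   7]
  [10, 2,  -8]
x^3 - 18*x^2 + 108*x - 216

Expanding det(x·I − A) (e.g. by cofactor expansion or by noting that A is similar to its Jordan form J, which has the same characteristic polynomial as A) gives
  χ_A(x) = x^3 - 18*x^2 + 108*x - 216
which factors as (x - 6)^3. The eigenvalues (with algebraic multiplicities) are λ = 6 with multiplicity 3.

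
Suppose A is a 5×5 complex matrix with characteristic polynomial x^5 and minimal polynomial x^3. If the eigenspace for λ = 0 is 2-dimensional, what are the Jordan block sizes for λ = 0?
Block sizes for λ = 0: [3, 2]

Step 1 — from the characteristic polynomial, algebraic multiplicity of λ = 0 is 5. From dim ker(A − (0)·I) = 2, there are exactly 2 Jordan blocks for λ = 0.
Step 2 — from the minimal polynomial, the factor (x − 0)^3 tells us the largest block for λ = 0 has size 3.
Step 3 — with total size 5, 2 blocks, and largest block 3, the block sizes (in nonincreasing order) are [3, 2].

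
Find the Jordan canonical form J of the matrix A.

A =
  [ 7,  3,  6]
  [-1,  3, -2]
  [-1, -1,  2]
J_2(4) ⊕ J_1(4)

The characteristic polynomial is
  det(x·I − A) = x^3 - 12*x^2 + 48*x - 64 = (x - 4)^3

Eigenvalues and multiplicities (the geometric multiplicity of λ is n − rank(A − λI), which equals the number of Jordan blocks for λ):
  λ = 4: algebraic multiplicity = 3, geometric multiplicity = 2

Determining the block sizes for each eigenvalue:
  λ = 4: 2 blocks summing to 3 forces exactly one block of size 2 and the rest size 1 → block sizes [2, 1]

Assembling the blocks gives a Jordan form
J =
  [4, 1, 0]
  [0, 4, 0]
  [0, 0, 4]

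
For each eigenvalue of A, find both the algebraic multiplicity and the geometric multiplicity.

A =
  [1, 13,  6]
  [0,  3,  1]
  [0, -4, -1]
λ = 1: alg = 3, geom = 1

Step 1 — factor the characteristic polynomial to read off the algebraic multiplicities:
  χ_A(x) = (x - 1)^3

Step 2 — compute geometric multiplicities via the rank-nullity identity g(λ) = n − rank(A − λI):
  rank(A − (1)·I) = 2, so dim ker(A − (1)·I) = n − 2 = 1

Summary:
  λ = 1: algebraic multiplicity = 3, geometric multiplicity = 1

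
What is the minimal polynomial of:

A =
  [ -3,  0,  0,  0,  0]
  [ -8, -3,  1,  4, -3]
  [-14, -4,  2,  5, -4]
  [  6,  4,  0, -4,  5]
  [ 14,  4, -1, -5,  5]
x^4 - 6*x^2 + 8*x - 3

The characteristic polynomial is χ_A(x) = (x - 1)^3*(x + 3)^2, so the eigenvalues are known. The minimal polynomial is
  m_A(x) = Π_λ (x − λ)^{k_λ}
where k_λ is the size of the *largest* Jordan block for λ (equivalently, the smallest k with (A − λI)^k v = 0 for every generalised eigenvector v of λ).

  λ = -3: largest Jordan block has size 1, contributing (x + 3)
  λ = 1: largest Jordan block has size 3, contributing (x − 1)^3

So m_A(x) = (x - 1)^3*(x + 3) = x^4 - 6*x^2 + 8*x - 3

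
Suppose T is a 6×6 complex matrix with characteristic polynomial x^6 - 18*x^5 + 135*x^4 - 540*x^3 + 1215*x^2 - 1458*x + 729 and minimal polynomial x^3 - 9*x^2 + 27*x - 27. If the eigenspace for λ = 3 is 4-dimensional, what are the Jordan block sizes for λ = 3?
Block sizes for λ = 3: [3, 1, 1, 1]

Step 1 — from the characteristic polynomial, algebraic multiplicity of λ = 3 is 6. From dim ker(T − (3)·I) = 4, there are exactly 4 Jordan blocks for λ = 3.
Step 2 — from the minimal polynomial, the factor (x − 3)^3 tells us the largest block for λ = 3 has size 3.
Step 3 — with total size 6, 4 blocks, and largest block 3, the block sizes (in nonincreasing order) are [3, 1, 1, 1].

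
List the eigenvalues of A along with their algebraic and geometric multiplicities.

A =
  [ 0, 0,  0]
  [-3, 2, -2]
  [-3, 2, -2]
λ = 0: alg = 3, geom = 2

Step 1 — factor the characteristic polynomial to read off the algebraic multiplicities:
  χ_A(x) = x^3

Step 2 — compute geometric multiplicities via the rank-nullity identity g(λ) = n − rank(A − λI):
  rank(A − (0)·I) = 1, so dim ker(A − (0)·I) = n − 1 = 2

Summary:
  λ = 0: algebraic multiplicity = 3, geometric multiplicity = 2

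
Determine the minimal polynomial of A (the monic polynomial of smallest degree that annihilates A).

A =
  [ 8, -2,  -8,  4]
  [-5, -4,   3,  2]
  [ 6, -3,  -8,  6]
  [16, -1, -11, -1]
x^3 + 2*x^2 - 15*x - 36

The characteristic polynomial is χ_A(x) = (x - 4)*(x + 3)^3, so the eigenvalues are known. The minimal polynomial is
  m_A(x) = Π_λ (x − λ)^{k_λ}
where k_λ is the size of the *largest* Jordan block for λ (equivalently, the smallest k with (A − λI)^k v = 0 for every generalised eigenvector v of λ).

  λ = -3: largest Jordan block has size 2, contributing (x + 3)^2
  λ = 4: largest Jordan block has size 1, contributing (x − 4)

So m_A(x) = (x - 4)*(x + 3)^2 = x^3 + 2*x^2 - 15*x - 36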